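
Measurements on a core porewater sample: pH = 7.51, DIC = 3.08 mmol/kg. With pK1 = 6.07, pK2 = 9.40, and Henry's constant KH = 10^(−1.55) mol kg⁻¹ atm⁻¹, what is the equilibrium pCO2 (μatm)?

α₀ = 1 / (1 + K1/[H⁺] + K1K2/[H⁺]²) = 1 / (1 + 10^+1.44 + 10^-0.45)
   = 1 / (1 + 27.542 + 0.35481) = 1/28.897 = 0.03461
[CO2*] = α₀ × DIC = 0.03461 × 3.08 = 0.1066 mmol/kg
pCO2 = [CO2*]/KH = 1.066×10^-4 / 2.818×10^-2 = 3780 μatm

pCO2 = 3780 μatm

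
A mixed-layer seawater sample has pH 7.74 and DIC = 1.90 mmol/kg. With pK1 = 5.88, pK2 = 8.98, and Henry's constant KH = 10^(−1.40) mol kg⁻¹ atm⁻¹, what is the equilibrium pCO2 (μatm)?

pCO2 = 615 μatm

α₀ = 1 / (1 + K1/[H⁺] + K1K2/[H⁺]²) = 1 / (1 + 10^+1.86 + 10^+0.62)
   = 1 / (1 + 72.444 + 4.1687) = 1/77.612 = 0.01288
[CO2*] = α₀ × DIC = 0.01288 × 1.90 = 0.02448 mmol/kg
pCO2 = [CO2*]/KH = 2.448×10^-5 / 3.981×10^-2 = 615 μatm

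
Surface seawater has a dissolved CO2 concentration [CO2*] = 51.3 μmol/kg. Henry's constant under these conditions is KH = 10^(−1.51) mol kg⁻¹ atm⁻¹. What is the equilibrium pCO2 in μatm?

pCO2 = 1660 μatm

KH = 10^(−1.51) = 3.090×10^-2 mol kg⁻¹ atm⁻¹
pCO2 = [CO2*]/KH = 51.3×10^-6 / 3.090×10^-2 = 1.66×10^-3 atm = 1660 μatm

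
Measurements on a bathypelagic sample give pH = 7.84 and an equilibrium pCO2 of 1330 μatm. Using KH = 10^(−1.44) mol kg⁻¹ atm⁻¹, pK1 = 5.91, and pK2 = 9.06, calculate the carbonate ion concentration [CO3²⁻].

[CO3²⁻] = 0.248 mmol/kg

[CO2*] = KH · pCO2 = 10^(−1.44) × 1330×10^-6 = 4.829×10^-5 mol/kg
α₀ = 1/(1 + K1/[H⁺] + K1K2/[H⁺]²) = 1/(1 + 10^+1.93 + 10^+0.71) = 0.01096
DIC = [CO2*]/α₀ = 4.829×10^-5 / 0.01096 = 4.406 mmol/kg
[CO3²⁻] = α₂·DIC; α₂ = 0.05621, so [CO3²⁻] = 0.05621 × 4.406 = 0.248 mmol/kg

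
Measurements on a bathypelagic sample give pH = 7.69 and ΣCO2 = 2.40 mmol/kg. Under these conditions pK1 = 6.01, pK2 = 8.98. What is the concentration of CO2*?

[CO2*] = 0.0468 mmol/kg

α₀ = 1 / (1 + K1/[H⁺] + K1K2/[H⁺]²) = 1 / (1 + 10^+1.68 + 10^+0.39)
   = 1 / (1 + 47.863 + 2.4547) = 1/51.318 = 0.01949
[CO2*] = α₀ × DIC = 0.01949 × 2.40 = 0.0468 mmol/kg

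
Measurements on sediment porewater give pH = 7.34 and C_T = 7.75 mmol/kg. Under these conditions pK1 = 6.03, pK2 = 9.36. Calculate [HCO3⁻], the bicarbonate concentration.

α₁ = 1 / (1 + [H⁺]/K1 + K2/[H⁺]) = 1 / (1 + 10^-1.31 + 10^-2.02)
   = 1 / (1 + 0.048978 + 0.0095499) = 1/1.0585 = 0.9447
[HCO3⁻] = α₁ × DIC = 0.9447 × 7.75 = 7.32 mmol/kg

[HCO3⁻] = 7.32 mmol/kg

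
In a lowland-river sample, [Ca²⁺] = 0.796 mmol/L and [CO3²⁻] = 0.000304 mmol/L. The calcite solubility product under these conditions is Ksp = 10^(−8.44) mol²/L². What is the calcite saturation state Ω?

Ω = 0.0666

Ksp = 10^(−8.44) = 3.631×10^-9
Ω = [Ca²⁺][CO3²⁻]/Ksp = (0.796×10^-3)(0.000304×10^-3) / 3.631×10^-9 = 0.0666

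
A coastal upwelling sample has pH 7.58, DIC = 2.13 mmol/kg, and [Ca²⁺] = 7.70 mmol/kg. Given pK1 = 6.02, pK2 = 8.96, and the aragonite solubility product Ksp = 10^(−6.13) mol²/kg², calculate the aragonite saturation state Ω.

Ω = 0.863

α₂ = 1 / (1 + [H⁺]/K2 + [H⁺]²/(K1K2)) = 1 / (1 + 10^+1.38 + 10^-0.18)
   = 1 / (1 + 23.988 + 0.66069) = 1/25.649 = 0.03899
[CO3²⁻] = α₂ × DIC = 0.03899 × 2.13 = 0.08304 mmol/kg
Ksp = 10^(−6.13) = 7.413×10^-7
Ω = [Ca²⁺][CO3²⁻]/Ksp = (7.70×10^-3)(8.304×10^-5) / 7.413×10^-7 = 0.863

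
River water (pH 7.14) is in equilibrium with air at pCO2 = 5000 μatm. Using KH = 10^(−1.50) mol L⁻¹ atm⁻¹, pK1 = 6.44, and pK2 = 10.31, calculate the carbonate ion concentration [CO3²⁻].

[CO3²⁻] = 0.536 μmol/L

[CO2*] = KH · pCO2 = 10^(−1.50) × 5000×10^-6 = 1.581×10^-4 mol/L
α₀ = 1/(1 + K1/[H⁺] + K1K2/[H⁺]²) = 1/(1 + 10^+0.70 + 10^-2.47) = 0.1662
DIC = [CO2*]/α₀ = 1.581×10^-4 / 0.1662 = 0.9511 mmol/L
[CO3²⁻] = α₂·DIC; α₂ = 0.0005633, so [CO3²⁻] = 0.0005633 × 0.9511 = 0.000536 mmol/L = 0.536 μmol/L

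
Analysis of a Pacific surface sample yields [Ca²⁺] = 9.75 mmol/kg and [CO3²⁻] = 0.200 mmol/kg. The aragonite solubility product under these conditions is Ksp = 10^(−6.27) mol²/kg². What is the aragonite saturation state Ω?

Ksp = 10^(−6.27) = 5.370×10^-7
Ω = [Ca²⁺][CO3²⁻]/Ksp = (9.75×10^-3)(0.200×10^-3) / 5.370×10^-7 = 3.63

Ω = 3.63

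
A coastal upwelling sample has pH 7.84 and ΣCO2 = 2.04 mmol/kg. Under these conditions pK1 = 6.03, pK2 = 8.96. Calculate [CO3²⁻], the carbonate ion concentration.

α₂ = 1 / (1 + [H⁺]/K2 + [H⁺]²/(K1K2)) = 1 / (1 + 10^+1.12 + 10^-0.69)
   = 1 / (1 + 13.183 + 0.20417) = 1/14.387 = 0.06951
[CO3²⁻] = α₂ × DIC = 0.06951 × 2.04 = 0.142 mmol/kg

[CO3²⁻] = 0.142 mmol/kg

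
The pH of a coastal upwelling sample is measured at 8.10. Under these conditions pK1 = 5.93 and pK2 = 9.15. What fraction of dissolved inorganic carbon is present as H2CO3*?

α₀ = 0.00617

α₀ = 1 / (1 + K1/[H⁺] + K1K2/[H⁺]²) = 1 / (1 + 10^+2.17 + 10^+1.12)
   = 1 / (1 + 147.91 + 13.183) = 1/162.09 = 0.006169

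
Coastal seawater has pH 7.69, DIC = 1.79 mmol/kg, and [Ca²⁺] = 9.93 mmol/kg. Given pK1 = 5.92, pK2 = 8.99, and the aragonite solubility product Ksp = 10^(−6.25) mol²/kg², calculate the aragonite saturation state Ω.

Ω = 1.48

α₂ = 1 / (1 + [H⁺]/K2 + [H⁺]²/(K1K2)) = 1 / (1 + 10^+1.30 + 10^-0.47)
   = 1 / (1 + 19.953 + 0.33884) = 1/21.291 = 0.04697
[CO3²⁻] = α₂ × DIC = 0.04697 × 1.79 = 0.08407 mmol/kg
Ksp = 10^(−6.25) = 5.623×10^-7
Ω = [Ca²⁺][CO3²⁻]/Ksp = (9.93×10^-3)(8.407×10^-5) / 5.623×10^-7 = 1.48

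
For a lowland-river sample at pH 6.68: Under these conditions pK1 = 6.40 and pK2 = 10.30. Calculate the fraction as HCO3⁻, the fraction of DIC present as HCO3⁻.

α₁ = 0.656

α₁ = 1 / (1 + [H⁺]/K1 + K2/[H⁺]) = 1 / (1 + 10^-0.28 + 10^-3.62)
   = 1 / (1 + 0.52481 + 0.00023988) = 1/1.5250 = 0.6557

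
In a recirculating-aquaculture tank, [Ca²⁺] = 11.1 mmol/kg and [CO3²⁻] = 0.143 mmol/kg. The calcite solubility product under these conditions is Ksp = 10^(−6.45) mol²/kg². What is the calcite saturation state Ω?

Ω = 4.47

Ksp = 10^(−6.45) = 3.548×10^-7
Ω = [Ca²⁺][CO3²⁻]/Ksp = (11.1×10^-3)(0.143×10^-3) / 3.548×10^-7 = 4.47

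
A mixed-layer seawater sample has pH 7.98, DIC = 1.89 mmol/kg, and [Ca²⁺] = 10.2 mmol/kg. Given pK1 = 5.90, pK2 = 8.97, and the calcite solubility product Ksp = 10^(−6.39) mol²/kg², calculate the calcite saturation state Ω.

α₂ = 1 / (1 + [H⁺]/K2 + [H⁺]²/(K1K2)) = 1 / (1 + 10^+0.99 + 10^-1.09)
   = 1 / (1 + 9.7724 + 0.081283) = 1/10.854 = 0.09213
[CO3²⁻] = α₂ × DIC = 0.09213 × 1.89 = 0.1741 mmol/kg
Ksp = 10^(−6.39) = 4.074×10^-7
Ω = [Ca²⁺][CO3²⁻]/Ksp = (10.2×10^-3)(1.741×10^-4) / 4.074×10^-7 = 4.36

Ω = 4.36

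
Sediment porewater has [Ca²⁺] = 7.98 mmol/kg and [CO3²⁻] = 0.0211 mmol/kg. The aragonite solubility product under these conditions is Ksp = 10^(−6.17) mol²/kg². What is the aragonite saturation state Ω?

Ksp = 10^(−6.17) = 6.761×10^-7
Ω = [Ca²⁺][CO3²⁻]/Ksp = (7.98×10^-3)(0.0211×10^-3) / 6.761×10^-7 = 0.249

Ω = 0.249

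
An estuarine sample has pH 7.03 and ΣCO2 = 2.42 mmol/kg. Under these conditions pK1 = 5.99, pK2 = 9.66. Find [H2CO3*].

[CO2*] = 0.202 mmol/kg

α₀ = 1 / (1 + K1/[H⁺] + K1K2/[H⁺]²) = 1 / (1 + 10^+1.04 + 10^-1.59)
   = 1 / (1 + 10.965 + 0.025704) = 1/11.990 = 0.08340
[CO2*] = α₀ × DIC = 0.08340 × 2.42 = 0.202 mmol/kg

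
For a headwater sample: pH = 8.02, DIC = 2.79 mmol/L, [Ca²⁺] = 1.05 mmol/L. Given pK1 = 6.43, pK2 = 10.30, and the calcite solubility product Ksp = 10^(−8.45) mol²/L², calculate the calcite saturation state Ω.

α₂ = 1 / (1 + [H⁺]/K2 + [H⁺]²/(K1K2)) = 1 / (1 + 10^+2.28 + 10^+0.69)
   = 1 / (1 + 190.55 + 4.8978) = 1/196.44 = 0.005091
[CO3²⁻] = α₂ × DIC = 0.005091 × 2.79 = 0.01420 mmol/L = 14.20 μmol/L
Ksp = 10^(−8.45) = 3.548×10^-9
Ω = [Ca²⁺][CO3²⁻]/Ksp = (1.05×10^-3)(1.420×10^-5) / 3.548×10^-9 = 4.20

Ω = 4.20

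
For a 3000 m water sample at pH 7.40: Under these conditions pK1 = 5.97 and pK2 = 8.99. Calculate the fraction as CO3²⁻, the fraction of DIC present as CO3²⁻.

α₂ = 1 / (1 + [H⁺]/K2 + [H⁺]²/(K1K2)) = 1 / (1 + 10^+1.59 + 10^+0.16)
   = 1 / (1 + 38.905 + 1.4454) = 1/41.350 = 0.02418

α₂ = 0.0242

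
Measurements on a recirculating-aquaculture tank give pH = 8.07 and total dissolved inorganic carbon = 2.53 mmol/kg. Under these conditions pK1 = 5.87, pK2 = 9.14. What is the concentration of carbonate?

[CO3²⁻] = 0.197 mmol/kg

α₂ = 1 / (1 + [H⁺]/K2 + [H⁺]²/(K1K2)) = 1 / (1 + 10^+1.07 + 10^-1.13)
   = 1 / (1 + 11.749 + 0.074131) = 1/12.823 = 0.07798
[CO3²⁻] = α₂ × DIC = 0.07798 × 2.53 = 0.197 mmol/kg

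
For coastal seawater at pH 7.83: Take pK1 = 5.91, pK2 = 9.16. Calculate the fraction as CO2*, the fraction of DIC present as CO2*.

α₀ = 0.0114

α₀ = 1 / (1 + K1/[H⁺] + K1K2/[H⁺]²) = 1 / (1 + 10^+1.92 + 10^+0.59)
   = 1 / (1 + 83.176 + 3.8905) = 1/88.067 = 0.01136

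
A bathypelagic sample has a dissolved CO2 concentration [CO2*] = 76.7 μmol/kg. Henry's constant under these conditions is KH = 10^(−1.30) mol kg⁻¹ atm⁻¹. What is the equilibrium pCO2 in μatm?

pCO2 = 1530 μatm

KH = 10^(−1.30) = 5.012×10^-2 mol kg⁻¹ atm⁻¹
pCO2 = [CO2*]/KH = 76.7×10^-6 / 5.012×10^-2 = 1.53×10^-3 atm = 1530 μatm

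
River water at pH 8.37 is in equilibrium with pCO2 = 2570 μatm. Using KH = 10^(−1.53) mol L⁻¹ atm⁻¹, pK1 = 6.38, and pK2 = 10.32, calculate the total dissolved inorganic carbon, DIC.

DIC = 7.57 mmol/L

[CO2*] = KH · pCO2 = 10^(−1.53) × 2570×10^-6 = 7.585×10^-5 mol/L
α₀ = 1/(1 + K1/[H⁺] + K1K2/[H⁺]²) = 1/(1 + 10^+1.99 + 10^+0.04) = 0.01002
DIC = [CO2*]/α₀ = 7.585×10^-5 / 0.01002 = 7.57 mmol/L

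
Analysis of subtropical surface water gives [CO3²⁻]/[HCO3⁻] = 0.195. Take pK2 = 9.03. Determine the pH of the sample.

pH = 8.32

From K2 = [H⁺][CO3²⁻]/[HCO3⁻]:  pH = pK2 + log₁₀([CO3²⁻]/[HCO3⁻])
log₁₀(0.195) = -0.710
pH = 9.03 + (-0.710) = 8.32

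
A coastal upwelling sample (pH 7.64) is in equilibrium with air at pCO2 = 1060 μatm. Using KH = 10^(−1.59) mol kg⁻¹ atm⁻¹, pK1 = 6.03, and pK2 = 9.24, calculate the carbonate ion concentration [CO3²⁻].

[CO3²⁻] = 0.0279 mmol/kg

[CO2*] = KH · pCO2 = 10^(−1.59) × 1060×10^-6 = 2.725×10^-5 mol/kg
α₀ = 1/(1 + K1/[H⁺] + K1K2/[H⁺]²) = 1/(1 + 10^+1.61 + 10^+0.01) = 0.02339
DIC = [CO2*]/α₀ = 2.725×10^-5 / 0.02339 = 1.165 mmol/kg
[CO3²⁻] = α₂·DIC; α₂ = 0.02393, so [CO3²⁻] = 0.02393 × 1.165 = 0.0279 mmol/kg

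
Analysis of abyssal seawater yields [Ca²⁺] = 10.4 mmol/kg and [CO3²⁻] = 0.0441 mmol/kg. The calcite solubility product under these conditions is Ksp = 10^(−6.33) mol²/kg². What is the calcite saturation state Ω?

Ksp = 10^(−6.33) = 4.677×10^-7
Ω = [Ca²⁺][CO3²⁻]/Ksp = (10.4×10^-3)(0.0441×10^-3) / 4.677×10^-7 = 0.981

Ω = 0.981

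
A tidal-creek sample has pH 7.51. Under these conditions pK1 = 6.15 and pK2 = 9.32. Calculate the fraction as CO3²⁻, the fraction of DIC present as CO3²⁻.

α₂ = 1 / (1 + [H⁺]/K2 + [H⁺]²/(K1K2)) = 1 / (1 + 10^+1.81 + 10^+0.45)
   = 1 / (1 + 64.565 + 2.8184) = 1/68.384 = 0.01462

α₂ = 0.0146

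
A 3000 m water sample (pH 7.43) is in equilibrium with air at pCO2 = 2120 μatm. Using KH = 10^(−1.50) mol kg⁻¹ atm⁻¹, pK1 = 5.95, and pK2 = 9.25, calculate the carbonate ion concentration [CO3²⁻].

[CO2*] = KH · pCO2 = 10^(−1.50) × 2120×10^-6 = 6.704×10^-5 mol/kg
α₀ = 1/(1 + K1/[H⁺] + K1K2/[H⁺]²) = 1/(1 + 10^+1.48 + 10^-0.34) = 0.03159
DIC = [CO2*]/α₀ = 6.704×10^-5 / 0.03159 = 2.122 mmol/kg
[CO3²⁻] = α₂·DIC; α₂ = 0.01444, so [CO3²⁻] = 0.01444 × 2.122 = 0.0306 mmol/kg

[CO3²⁻] = 0.0306 mmol/kg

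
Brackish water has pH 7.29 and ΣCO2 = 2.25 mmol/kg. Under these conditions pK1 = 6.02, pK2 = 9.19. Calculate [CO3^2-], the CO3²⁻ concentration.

[CO3²⁻] = 0.0266 mmol/kg

α₂ = 1 / (1 + [H⁺]/K2 + [H⁺]²/(K1K2)) = 1 / (1 + 10^+1.90 + 10^+0.63)
   = 1 / (1 + 79.433 + 4.2658) = 1/84.699 = 0.01181
[CO3²⁻] = α₂ × DIC = 0.01181 × 2.25 = 0.0266 mmol/kg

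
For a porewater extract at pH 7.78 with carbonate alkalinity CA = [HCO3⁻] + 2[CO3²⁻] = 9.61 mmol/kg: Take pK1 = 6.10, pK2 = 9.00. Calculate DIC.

CA = [HCO3⁻] + 2[CO3²⁻] = (α₁ + 2α₂)·DIC
At pH 7.78: [H⁺]/K1 = 10^-1.68 = 0.020893, K2/[H⁺] = 10^-1.22 = 0.060256
α₁ = 1/(1 + 0.020893 + 0.060256) = 1/1.0811 = 0.9249; α₂ = α₁·K2/[H⁺] = 0.05573
α₁ + 2α₂ = 1.0364
DIC = CA / (α₁ + 2α₂) = 9.61 / 1.0364 = 9.27 mmol/kg

DIC = 9.27 mmol/kg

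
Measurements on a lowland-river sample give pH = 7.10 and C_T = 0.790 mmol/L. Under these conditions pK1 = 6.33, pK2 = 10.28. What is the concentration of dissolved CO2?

α₀ = 1 / (1 + K1/[H⁺] + K1K2/[H⁺]²) = 1 / (1 + 10^+0.77 + 10^-2.41)
   = 1 / (1 + 5.8884 + 0.0038905) = 1/6.8923 = 0.1451
[CO2*] = α₀ × DIC = 0.1451 × 0.790 = 0.115 mmol/L

[CO2*] = 0.115 mmol/L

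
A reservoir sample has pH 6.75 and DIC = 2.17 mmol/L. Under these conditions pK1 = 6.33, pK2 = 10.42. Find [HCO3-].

[HCO3⁻] = 1.57 mmol/L

α₁ = 1 / (1 + [H⁺]/K1 + K2/[H⁺]) = 1 / (1 + 10^-0.42 + 10^-3.67)
   = 1 / (1 + 0.38019 + 0.00021380) = 1/1.3804 = 0.7244
[HCO3⁻] = α₁ × DIC = 0.7244 × 2.17 = 1.57 mmol/L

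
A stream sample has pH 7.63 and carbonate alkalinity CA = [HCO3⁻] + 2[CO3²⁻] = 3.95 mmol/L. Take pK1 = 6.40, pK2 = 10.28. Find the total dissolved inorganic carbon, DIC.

DIC = 4.17 mmol/L

CA = [HCO3⁻] + 2[CO3²⁻] = (α₁ + 2α₂)·DIC
At pH 7.63: [H⁺]/K1 = 10^-1.23 = 0.058884, K2/[H⁺] = 10^-2.65 = 0.0022387
α₁ = 1/(1 + 0.058884 + 0.0022387) = 1/1.0611 = 0.9424; α₂ = α₁·K2/[H⁺] = 0.002110
α₁ + 2α₂ = 0.9466
DIC = CA / (α₁ + 2α₂) = 3.95 / 0.9466 = 4.17 mmol/L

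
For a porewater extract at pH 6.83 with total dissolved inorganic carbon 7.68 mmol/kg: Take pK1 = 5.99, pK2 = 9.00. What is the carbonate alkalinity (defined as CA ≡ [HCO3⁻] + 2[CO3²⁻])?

CA = [HCO3⁻] + 2[CO3²⁻] = (α₁ + 2α₂)·DIC
At pH 6.83: [H⁺]/K1 = 10^-0.84 = 0.14454, K2/[H⁺] = 10^-2.17 = 0.0067608
α₁ = 1/(1 + 0.14454 + 0.0067608) = 1/1.1513 = 0.8686; α₂ = α₁·K2/[H⁺] = 0.005872
α₁ + 2α₂ = 0.8803
CA = 0.8803 × 7.68 = 6.76 mmol/kg

CA = 6.76 mmol/kg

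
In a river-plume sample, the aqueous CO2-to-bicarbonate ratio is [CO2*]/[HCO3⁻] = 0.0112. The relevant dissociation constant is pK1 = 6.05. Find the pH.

From K1 = [H⁺][HCO3⁻]/[CO2*]:  pH = pK1 − log₁₀([CO2*]/[HCO3⁻])
log₁₀(0.0112) = -1.951
pH = 6.05 − (-1.951) = 8.00

pH = 8.00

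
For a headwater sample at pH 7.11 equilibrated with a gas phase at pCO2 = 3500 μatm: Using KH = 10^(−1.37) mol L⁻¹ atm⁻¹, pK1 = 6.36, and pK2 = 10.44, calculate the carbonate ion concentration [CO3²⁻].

[CO3²⁻] = 0.393 μmol/L

[CO2*] = KH · pCO2 = 10^(−1.37) × 3500×10^-6 = 1.493×10^-4 mol/L
α₀ = 1/(1 + K1/[H⁺] + K1K2/[H⁺]²) = 1/(1 + 10^+0.75 + 10^-2.58) = 0.1509
DIC = [CO2*]/α₀ = 1.493×10^-4 / 0.1509 = 0.9893 mmol/L
[CO3²⁻] = α₂·DIC; α₂ = 0.0003970, so [CO3²⁻] = 0.0003970 × 0.9893 = 0.000393 mmol/L = 0.393 μmol/L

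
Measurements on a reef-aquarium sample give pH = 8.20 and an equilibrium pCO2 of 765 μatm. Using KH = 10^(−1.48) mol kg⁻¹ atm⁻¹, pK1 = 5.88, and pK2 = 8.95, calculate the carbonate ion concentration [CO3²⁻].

[CO3²⁻] = 0.941 mmol/kg

[CO2*] = KH · pCO2 = 10^(−1.48) × 765×10^-6 = 2.533×10^-5 mol/kg
α₀ = 1/(1 + K1/[H⁺] + K1K2/[H⁺]²) = 1/(1 + 10^+2.32 + 10^+1.57) = 0.004047
DIC = [CO2*]/α₀ = 2.533×10^-5 / 0.004047 = 6.259 mmol/kg
[CO3²⁻] = α₂·DIC; α₂ = 0.1504, so [CO3²⁻] = 0.1504 × 6.259 = 0.941 mmol/kg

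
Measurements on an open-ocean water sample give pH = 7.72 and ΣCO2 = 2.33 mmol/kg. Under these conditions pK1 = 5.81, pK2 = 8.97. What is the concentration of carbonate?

[CO3²⁻] = 0.123 mmol/kg

α₂ = 1 / (1 + [H⁺]/K2 + [H⁺]²/(K1K2)) = 1 / (1 + 10^+1.25 + 10^-0.66)
   = 1 / (1 + 17.783 + 0.21878) = 1/19.002 = 0.05263
[CO3²⁻] = α₂ × DIC = 0.05263 × 2.33 = 0.123 mmol/kg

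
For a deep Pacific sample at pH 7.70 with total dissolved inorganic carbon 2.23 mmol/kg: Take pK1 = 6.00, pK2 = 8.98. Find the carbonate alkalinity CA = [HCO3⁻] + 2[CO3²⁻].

CA = [HCO3⁻] + 2[CO3²⁻] = (α₁ + 2α₂)·DIC
At pH 7.70: [H⁺]/K1 = 10^-1.70 = 0.019953, K2/[H⁺] = 10^-1.28 = 0.052481
α₁ = 1/(1 + 0.019953 + 0.052481) = 1/1.0724 = 0.9325; α₂ = α₁·K2/[H⁺] = 0.04894
α₁ + 2α₂ = 1.0303
CA = 1.0303 × 2.23 = 2.30 mmol/kg

CA = 2.30 mmol/kg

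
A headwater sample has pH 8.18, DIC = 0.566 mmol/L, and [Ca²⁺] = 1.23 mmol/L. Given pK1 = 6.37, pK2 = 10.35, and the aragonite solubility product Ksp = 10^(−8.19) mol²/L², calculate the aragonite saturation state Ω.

Ω = 0.713

α₂ = 1 / (1 + [H⁺]/K2 + [H⁺]²/(K1K2)) = 1 / (1 + 10^+2.17 + 10^+0.36)
   = 1 / (1 + 147.91 + 2.2909) = 1/151.20 = 0.006614
[CO3²⁻] = α₂ × DIC = 0.006614 × 0.566 = 0.003743 mmol/L = 3.743 μmol/L
Ksp = 10^(−8.19) = 6.457×10^-9
Ω = [Ca²⁺][CO3²⁻]/Ksp = (1.23×10^-3)(3.743×10^-6) / 6.457×10^-9 = 0.713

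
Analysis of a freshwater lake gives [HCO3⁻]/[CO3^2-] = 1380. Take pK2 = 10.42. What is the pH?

pH = 7.28

From K2 = [H⁺][CO3^2-]/[HCO3⁻]:  pH = pK2 − log₁₀([HCO3⁻]/[CO3^2-])
log₁₀(1380) = +3.140
pH = 10.42 − (+3.140) = 7.28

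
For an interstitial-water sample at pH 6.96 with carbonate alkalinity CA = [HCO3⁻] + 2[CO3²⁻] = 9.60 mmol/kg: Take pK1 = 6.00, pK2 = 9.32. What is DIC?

CA = [HCO3⁻] + 2[CO3²⁻] = (α₁ + 2α₂)·DIC
At pH 6.96: [H⁺]/K1 = 10^-0.96 = 0.10965, K2/[H⁺] = 10^-2.36 = 0.0043652
α₁ = 1/(1 + 0.10965 + 0.0043652) = 1/1.1140 = 0.8977; α₂ = α₁·K2/[H⁺] = 0.003918
α₁ + 2α₂ = 0.9055
DIC = CA / (α₁ + 2α₂) = 9.60 / 0.9055 = 10.6 mmol/kg

DIC = 10.6 mmol/kg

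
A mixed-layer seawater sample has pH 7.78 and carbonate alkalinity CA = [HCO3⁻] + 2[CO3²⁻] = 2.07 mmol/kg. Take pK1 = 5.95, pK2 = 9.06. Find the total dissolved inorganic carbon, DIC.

DIC = 2.00 mmol/kg

CA = [HCO3⁻] + 2[CO3²⁻] = (α₁ + 2α₂)·DIC
At pH 7.78: [H⁺]/K1 = 10^-1.83 = 0.014791, K2/[H⁺] = 10^-1.28 = 0.052481
α₁ = 1/(1 + 0.014791 + 0.052481) = 1/1.0673 = 0.9370; α₂ = α₁·K2/[H⁺] = 0.04917
α₁ + 2α₂ = 1.0353
DIC = CA / (α₁ + 2α₂) = 2.07 / 1.0353 = 2.00 mmol/kg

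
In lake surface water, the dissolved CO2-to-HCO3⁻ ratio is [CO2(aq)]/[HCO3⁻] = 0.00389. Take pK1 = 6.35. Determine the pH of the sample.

pH = 8.76

From K1 = [H⁺][HCO3⁻]/[CO2(aq)]:  pH = pK1 − log₁₀([CO2(aq)]/[HCO3⁻])
log₁₀(0.00389) = -2.410
pH = 6.35 − (-2.410) = 8.76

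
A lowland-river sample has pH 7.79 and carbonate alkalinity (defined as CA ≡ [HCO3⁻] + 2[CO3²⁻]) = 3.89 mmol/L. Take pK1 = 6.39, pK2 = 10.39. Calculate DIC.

DIC = 4.03 mmol/L

CA = [HCO3⁻] + 2[CO3²⁻] = (α₁ + 2α₂)·DIC
At pH 7.79: [H⁺]/K1 = 10^-1.40 = 0.039811, K2/[H⁺] = 10^-2.60 = 0.0025119
α₁ = 1/(1 + 0.039811 + 0.0025119) = 1/1.0423 = 0.9594; α₂ = α₁·K2/[H⁺] = 0.002410
α₁ + 2α₂ = 0.9642
DIC = CA / (α₁ + 2α₂) = 3.89 / 0.9642 = 4.03 mmol/L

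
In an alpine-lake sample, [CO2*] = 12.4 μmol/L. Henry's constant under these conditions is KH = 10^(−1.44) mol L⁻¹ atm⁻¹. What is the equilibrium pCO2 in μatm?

KH = 10^(−1.44) = 3.631×10^-2 mol L⁻¹ atm⁻¹
pCO2 = [CO2*]/KH = 12.4×10^-6 / 3.631×10^-2 = 3.42×10^-4 atm = 342 μatm

pCO2 = 342 μatm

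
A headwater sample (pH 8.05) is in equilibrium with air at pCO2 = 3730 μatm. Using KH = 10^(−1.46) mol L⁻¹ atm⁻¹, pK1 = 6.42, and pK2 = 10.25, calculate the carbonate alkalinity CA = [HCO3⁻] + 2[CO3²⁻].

[CO2*] = KH · pCO2 = 10^(−1.46) × 3730×10^-6 = 1.293×10^-4 mol/L
α₀ = 1/(1 + K1/[H⁺] + K1K2/[H⁺]²) = 1/(1 + 10^+1.63 + 10^-0.57) = 0.02276
DIC = [CO2*]/α₀ = 1.293×10^-4 / 0.02276 = 5.681 mmol/L
CA = (α₁ + 2α₂)·DIC = (0.9711 + 2×0.006127) × 5.681 = 5.59 mmol/L

CA = 5.59 mmol/L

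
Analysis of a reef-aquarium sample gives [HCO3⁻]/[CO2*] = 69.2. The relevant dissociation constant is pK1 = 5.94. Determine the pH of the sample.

pH = 7.78

From K1 = [H⁺][HCO3⁻]/[CO2*]:  pH = pK1 + log₁₀([HCO3⁻]/[CO2*])
log₁₀(69.2) = +1.840
pH = 5.94 + (+1.840) = 7.78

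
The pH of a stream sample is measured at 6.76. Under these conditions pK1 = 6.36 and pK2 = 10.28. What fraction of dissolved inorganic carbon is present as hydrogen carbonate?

α₁ = 1 / (1 + [H⁺]/K1 + K2/[H⁺]) = 1 / (1 + 10^-0.40 + 10^-3.52)
   = 1 / (1 + 0.39811 + 0.00030200) = 1/1.3984 = 0.7151

α₁ = 0.715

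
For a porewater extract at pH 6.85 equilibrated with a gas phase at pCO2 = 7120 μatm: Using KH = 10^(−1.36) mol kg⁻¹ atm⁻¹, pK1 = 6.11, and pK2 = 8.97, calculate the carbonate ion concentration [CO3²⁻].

[CO2*] = KH · pCO2 = 10^(−1.36) × 7120×10^-6 = 3.108×10^-4 mol/kg
α₀ = 1/(1 + K1/[H⁺] + K1K2/[H⁺]²) = 1/(1 + 10^+0.74 + 10^-1.38) = 0.1530
DIC = [CO2*]/α₀ = 3.108×10^-4 / 0.1530 = 2.032 mmol/kg
[CO3²⁻] = α₂·DIC; α₂ = 0.006377, so [CO3²⁻] = 0.006377 × 2.032 = 0.0130 mmol/kg = 13.0 μmol/kg

[CO3²⁻] = 13.0 μmol/kg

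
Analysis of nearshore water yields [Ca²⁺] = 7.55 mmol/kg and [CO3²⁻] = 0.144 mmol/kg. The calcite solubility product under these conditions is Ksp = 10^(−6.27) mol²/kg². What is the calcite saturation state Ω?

Ksp = 10^(−6.27) = 5.370×10^-7
Ω = [Ca²⁺][CO3²⁻]/Ksp = (7.55×10^-3)(0.144×10^-3) / 5.370×10^-7 = 2.02

Ω = 2.02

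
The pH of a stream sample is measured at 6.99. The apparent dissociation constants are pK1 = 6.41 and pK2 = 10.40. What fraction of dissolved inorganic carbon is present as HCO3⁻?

α₁ = 1 / (1 + [H⁺]/K1 + K2/[H⁺]) = 1 / (1 + 10^-0.58 + 10^-3.41)
   = 1 / (1 + 0.26303 + 0.00038905) = 1/1.2634 = 0.7915

α₁ = 0.792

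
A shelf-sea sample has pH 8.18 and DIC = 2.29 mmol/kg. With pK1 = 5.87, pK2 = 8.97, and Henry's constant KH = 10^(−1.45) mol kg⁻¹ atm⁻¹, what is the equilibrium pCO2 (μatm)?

α₀ = 1 / (1 + K1/[H⁺] + K1K2/[H⁺]²) = 1 / (1 + 10^+2.31 + 10^+1.52)
   = 1 / (1 + 204.17 + 33.113) = 1/238.29 = 0.004197
[CO2*] = α₀ × DIC = 0.004197 × 2.29 = 0.009610 mmol/kg = 9.610 μmol/kg
pCO2 = [CO2*]/KH = 9.610×10^-6 / 3.548×10^-2 = 271 μatm

pCO2 = 271 μatm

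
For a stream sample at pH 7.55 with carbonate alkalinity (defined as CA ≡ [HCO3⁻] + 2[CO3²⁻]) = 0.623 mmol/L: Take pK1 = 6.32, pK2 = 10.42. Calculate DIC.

DIC = 0.659 mmol/L

CA = [HCO3⁻] + 2[CO3²⁻] = (α₁ + 2α₂)·DIC
At pH 7.55: [H⁺]/K1 = 10^-1.23 = 0.058884, K2/[H⁺] = 10^-2.87 = 0.0013490
α₁ = 1/(1 + 0.058884 + 0.0013490) = 1/1.0602 = 0.9432; α₂ = α₁·K2/[H⁺] = 0.001272
α₁ + 2α₂ = 0.9457
DIC = CA / (α₁ + 2α₂) = 0.623 / 0.9457 = 0.659 mmol/L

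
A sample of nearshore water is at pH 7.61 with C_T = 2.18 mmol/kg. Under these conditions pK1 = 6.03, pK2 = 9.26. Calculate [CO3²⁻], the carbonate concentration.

α₂ = 1 / (1 + [H⁺]/K2 + [H⁺]²/(K1K2)) = 1 / (1 + 10^+1.65 + 10^+0.07)
   = 1 / (1 + 44.668 + 1.1749) = 1/46.843 = 0.02135
[CO3²⁻] = α₂ × DIC = 0.02135 × 2.18 = 0.0465 mmol/kg

[CO3²⁻] = 0.0465 mmol/kg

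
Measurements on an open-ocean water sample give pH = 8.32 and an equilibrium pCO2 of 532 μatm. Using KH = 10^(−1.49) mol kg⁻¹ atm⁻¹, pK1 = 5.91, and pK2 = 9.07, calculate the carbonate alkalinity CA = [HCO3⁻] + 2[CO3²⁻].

CA = 6.00 mmol/kg

[CO2*] = KH · pCO2 = 10^(−1.49) × 532×10^-6 = 1.722×10^-5 mol/kg
α₀ = 1/(1 + K1/[H⁺] + K1K2/[H⁺]²) = 1/(1 + 10^+2.41 + 10^+1.66) = 0.003292
DIC = [CO2*]/α₀ = 1.722×10^-5 / 0.003292 = 5.229 mmol/kg
CA = (α₁ + 2α₂)·DIC = (0.8462 + 2×0.1505) × 5.229 = 6.00 mmol/kg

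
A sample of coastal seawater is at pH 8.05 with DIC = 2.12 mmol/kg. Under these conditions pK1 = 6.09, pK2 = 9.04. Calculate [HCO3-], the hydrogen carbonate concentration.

α₁ = 1 / (1 + [H⁺]/K1 + K2/[H⁺]) = 1 / (1 + 10^-1.96 + 10^-0.99)
   = 1 / (1 + 0.010965 + 0.10233) = 1/1.1133 = 0.8982
[HCO3⁻] = α₁ × DIC = 0.8982 × 2.12 = 1.90 mmol/kg

[HCO3⁻] = 1.90 mmol/kg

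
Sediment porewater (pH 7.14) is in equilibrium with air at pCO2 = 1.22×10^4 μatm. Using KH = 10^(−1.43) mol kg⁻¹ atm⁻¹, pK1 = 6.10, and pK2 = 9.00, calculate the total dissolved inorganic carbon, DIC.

DIC = 5.49 mmol/kg

[CO2*] = KH · pCO2 = 10^(−1.43) × 1.22×10^4×10^-6 = 4.533×10^-4 mol/kg
α₀ = 1/(1 + K1/[H⁺] + K1K2/[H⁺]²) = 1/(1 + 10^+1.04 + 10^-0.82) = 0.08253
DIC = [CO2*]/α₀ = 4.533×10^-4 / 0.08253 = 5.49 mmol/kg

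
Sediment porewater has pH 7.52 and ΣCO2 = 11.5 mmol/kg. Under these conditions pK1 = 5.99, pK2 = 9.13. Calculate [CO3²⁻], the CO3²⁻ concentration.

[CO3²⁻] = 0.268 mmol/kg

α₂ = 1 / (1 + [H⁺]/K2 + [H⁺]²/(K1K2)) = 1 / (1 + 10^+1.61 + 10^+0.08)
   = 1 / (1 + 40.738 + 1.2023) = 1/42.940 = 0.02329
[CO3²⁻] = α₂ × DIC = 0.02329 × 11.5 = 0.268 mmol/kg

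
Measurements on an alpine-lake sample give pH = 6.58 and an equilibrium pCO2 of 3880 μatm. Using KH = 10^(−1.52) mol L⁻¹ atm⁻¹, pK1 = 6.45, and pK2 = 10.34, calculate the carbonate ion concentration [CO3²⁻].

[CO3²⁻] = 0.0275 μmol/L

[CO2*] = KH · pCO2 = 10^(−1.52) × 3880×10^-6 = 1.172×10^-4 mol/L
α₀ = 1/(1 + K1/[H⁺] + K1K2/[H⁺]²) = 1/(1 + 10^+0.13 + 10^-3.63) = 0.4257
DIC = [CO2*]/α₀ = 1.172×10^-4 / 0.4257 = 0.2753 mmol/L
[CO3²⁻] = α₂·DIC; α₂ = 9.979×10^-5, so [CO3²⁻] = 9.979×10^-5 × 0.2753 = 2.75×10^-5 mmol/L = 0.0275 μmol/L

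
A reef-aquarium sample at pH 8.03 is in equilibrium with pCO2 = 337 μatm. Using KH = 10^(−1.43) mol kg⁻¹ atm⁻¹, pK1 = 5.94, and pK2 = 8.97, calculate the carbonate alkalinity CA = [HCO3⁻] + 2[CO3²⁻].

CA = 1.89 mmol/kg

[CO2*] = KH · pCO2 = 10^(−1.43) × 337×10^-6 = 1.252×10^-5 mol/kg
α₀ = 1/(1 + K1/[H⁺] + K1K2/[H⁺]²) = 1/(1 + 10^+2.09 + 10^+1.15) = 0.007238
DIC = [CO2*]/α₀ = 1.252×10^-5 / 0.007238 = 1.730 mmol/kg
CA = (α₁ + 2α₂)·DIC = (0.8905 + 2×0.1022) × 1.730 = 1.89 mmol/kg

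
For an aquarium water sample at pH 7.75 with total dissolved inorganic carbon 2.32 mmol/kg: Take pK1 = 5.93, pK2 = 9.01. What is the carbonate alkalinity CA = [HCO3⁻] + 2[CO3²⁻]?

CA = [HCO3⁻] + 2[CO3²⁻] = (α₁ + 2α₂)·DIC
At pH 7.75: [H⁺]/K1 = 10^-1.82 = 0.015136, K2/[H⁺] = 10^-1.26 = 0.054954
α₁ = 1/(1 + 0.015136 + 0.054954) = 1/1.0701 = 0.9345; α₂ = α₁·K2/[H⁺] = 0.05135
α₁ + 2α₂ = 1.0372
CA = 1.0372 × 2.32 = 2.41 mmol/kg

CA = 2.41 mmol/kg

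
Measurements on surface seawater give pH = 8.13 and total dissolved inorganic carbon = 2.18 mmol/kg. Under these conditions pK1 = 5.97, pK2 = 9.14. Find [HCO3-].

[HCO3⁻] = 1.97 mmol/kg

α₁ = 1 / (1 + [H⁺]/K1 + K2/[H⁺]) = 1 / (1 + 10^-2.16 + 10^-1.01)
   = 1 / (1 + 0.0069183 + 0.097724) = 1/1.1046 = 0.9053
[HCO3⁻] = α₁ × DIC = 0.9053 × 2.18 = 1.97 mmol/kg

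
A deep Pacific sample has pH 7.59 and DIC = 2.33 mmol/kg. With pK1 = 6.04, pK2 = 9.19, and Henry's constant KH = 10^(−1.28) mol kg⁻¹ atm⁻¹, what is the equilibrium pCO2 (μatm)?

α₀ = 1 / (1 + K1/[H⁺] + K1K2/[H⁺]²) = 1 / (1 + 10^+1.55 + 10^-0.05)
   = 1 / (1 + 35.481 + 0.89125) = 1/37.373 = 0.02676
[CO2*] = α₀ × DIC = 0.02676 × 2.33 = 0.06235 mmol/kg
pCO2 = [CO2*]/KH = 6.235×10^-5 / 5.248×10^-2 = 1190 μatm

pCO2 = 1190 μatm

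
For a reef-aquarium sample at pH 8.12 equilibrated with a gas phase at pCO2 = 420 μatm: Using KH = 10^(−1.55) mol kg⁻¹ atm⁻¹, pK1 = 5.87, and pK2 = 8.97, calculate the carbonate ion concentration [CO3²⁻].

[CO3²⁻] = 0.297 mmol/kg

[CO2*] = KH · pCO2 = 10^(−1.55) × 420×10^-6 = 1.184×10^-5 mol/kg
α₀ = 1/(1 + K1/[H⁺] + K1K2/[H⁺]²) = 1/(1 + 10^+2.25 + 10^+1.40) = 0.004903
DIC = [CO2*]/α₀ = 1.184×10^-5 / 0.004903 = 2.414 mmol/kg
[CO3²⁻] = α₂·DIC; α₂ = 0.1232, so [CO3²⁻] = 0.1232 × 2.414 = 0.297 mmol/kg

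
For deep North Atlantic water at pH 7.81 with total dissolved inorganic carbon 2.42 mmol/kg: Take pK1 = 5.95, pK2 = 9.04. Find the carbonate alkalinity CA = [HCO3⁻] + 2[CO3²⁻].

CA = 2.52 mmol/kg

CA = [HCO3⁻] + 2[CO3²⁻] = (α₁ + 2α₂)·DIC
At pH 7.81: [H⁺]/K1 = 10^-1.86 = 0.013804, K2/[H⁺] = 10^-1.23 = 0.058884
α₁ = 1/(1 + 0.013804 + 0.058884) = 1/1.0727 = 0.9322; α₂ = α₁·K2/[H⁺] = 0.05489
α₁ + 2α₂ = 1.0420
CA = 1.0420 × 2.42 = 2.52 mmol/kg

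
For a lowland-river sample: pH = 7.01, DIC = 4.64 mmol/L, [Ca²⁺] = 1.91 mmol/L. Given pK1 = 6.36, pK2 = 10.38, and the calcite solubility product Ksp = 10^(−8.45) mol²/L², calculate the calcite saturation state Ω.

α₂ = 1 / (1 + [H⁺]/K2 + [H⁺]²/(K1K2)) = 1 / (1 + 10^+3.37 + 10^+2.72)
   = 1 / (1 + 2344.2 + 524.81) = 1/2870.0 = 0.0003484
[CO3²⁻] = α₂ × DIC = 0.0003484 × 4.64 = 0.001617 mmol/L = 1.617 μmol/L
Ksp = 10^(−8.45) = 3.548×10^-9
Ω = [Ca²⁺][CO3²⁻]/Ksp = (1.91×10^-3)(1.617×10^-6) / 3.548×10^-9 = 0.870

Ω = 0.870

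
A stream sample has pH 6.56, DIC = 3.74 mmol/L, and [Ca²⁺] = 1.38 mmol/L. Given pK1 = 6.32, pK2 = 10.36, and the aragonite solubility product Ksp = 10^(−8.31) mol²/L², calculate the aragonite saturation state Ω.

α₂ = 1 / (1 + [H⁺]/K2 + [H⁺]²/(K1K2)) = 1 / (1 + 10^+3.80 + 10^+3.56)
   = 1 / (1 + 6309.6 + 3630.8) = 1/9941.4 = 0.0001006
[CO3²⁻] = α₂ × DIC = 0.0001006 × 3.74 = 0.0003762 mmol/L = 0.3762 μmol/L
Ksp = 10^(−8.31) = 4.898×10^-9
Ω = [Ca²⁺][CO3²⁻]/Ksp = (1.38×10^-3)(3.762×10^-7) / 4.898×10^-9 = 0.106

Ω = 0.106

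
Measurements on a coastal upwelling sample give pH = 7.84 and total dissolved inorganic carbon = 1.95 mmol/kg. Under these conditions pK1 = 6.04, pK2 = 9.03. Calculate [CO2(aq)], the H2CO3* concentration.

α₀ = 1 / (1 + K1/[H⁺] + K1K2/[H⁺]²) = 1 / (1 + 10^+1.80 + 10^+0.61)
   = 1 / (1 + 63.096 + 4.0738) = 1/68.170 = 0.01467
[CO2*] = α₀ × DIC = 0.01467 × 1.95 = 0.0286 mmol/kg

[CO2*] = 0.0286 mmol/kg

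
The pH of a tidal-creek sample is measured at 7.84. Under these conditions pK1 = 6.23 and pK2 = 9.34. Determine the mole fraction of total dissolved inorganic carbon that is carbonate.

α₂ = 1 / (1 + [H⁺]/K2 + [H⁺]²/(K1K2)) = 1 / (1 + 10^+1.50 + 10^-0.11)
   = 1 / (1 + 31.623 + 0.77625) = 1/33.399 = 0.02994

α₂ = 0.0299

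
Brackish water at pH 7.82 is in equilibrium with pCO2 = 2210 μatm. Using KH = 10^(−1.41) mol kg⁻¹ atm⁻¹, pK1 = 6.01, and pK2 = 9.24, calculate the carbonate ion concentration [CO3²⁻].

[CO3²⁻] = 0.211 mmol/kg

[CO2*] = KH · pCO2 = 10^(−1.41) × 2210×10^-6 = 8.598×10^-5 mol/kg
α₀ = 1/(1 + K1/[H⁺] + K1K2/[H⁺]²) = 1/(1 + 10^+1.81 + 10^+0.39) = 0.01470
DIC = [CO2*]/α₀ = 8.598×10^-5 / 0.01470 = 5.848 mmol/kg
[CO3²⁻] = α₂·DIC; α₂ = 0.03609, so [CO3²⁻] = 0.03609 × 5.848 = 0.211 mmol/kg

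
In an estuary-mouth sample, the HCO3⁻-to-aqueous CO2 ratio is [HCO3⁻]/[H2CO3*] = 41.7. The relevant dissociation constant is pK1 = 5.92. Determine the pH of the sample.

pH = 7.54

From K1 = [H⁺][HCO3⁻]/[H2CO3*]:  pH = pK1 + log₁₀([HCO3⁻]/[H2CO3*])
log₁₀(41.7) = +1.620
pH = 5.92 + (+1.620) = 7.54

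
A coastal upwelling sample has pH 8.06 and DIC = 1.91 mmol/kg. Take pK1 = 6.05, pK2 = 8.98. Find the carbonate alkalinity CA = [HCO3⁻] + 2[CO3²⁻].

CA = [HCO3⁻] + 2[CO3²⁻] = (α₁ + 2α₂)·DIC
At pH 8.06: [H⁺]/K1 = 10^-2.01 = 0.0097724, K2/[H⁺] = 10^-0.92 = 0.12023
α₁ = 1/(1 + 0.0097724 + 0.12023) = 1/1.1300 = 0.8850; α₂ = α₁·K2/[H⁺] = 0.1064
α₁ + 2α₂ = 1.0977
CA = 1.0977 × 1.91 = 2.10 mmol/kg

CA = 2.10 mmol/kg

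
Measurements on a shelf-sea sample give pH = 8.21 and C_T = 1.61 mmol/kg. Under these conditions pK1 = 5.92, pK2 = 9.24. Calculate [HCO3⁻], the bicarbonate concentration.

α₁ = 1 / (1 + [H⁺]/K1 + K2/[H⁺]) = 1 / (1 + 10^-2.29 + 10^-1.03)
   = 1 / (1 + 0.0051286 + 0.093325) = 1/1.0985 = 0.9104
[HCO3⁻] = α₁ × DIC = 0.9104 × 1.61 = 1.47 mmol/kg

[HCO3⁻] = 1.47 mmol/kg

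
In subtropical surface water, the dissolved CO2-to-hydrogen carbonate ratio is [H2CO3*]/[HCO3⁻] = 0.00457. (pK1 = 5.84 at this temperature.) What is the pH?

pH = 8.18

From K1 = [H⁺][HCO3⁻]/[H2CO3*]:  pH = pK1 − log₁₀([H2CO3*]/[HCO3⁻])
log₁₀(0.00457) = -2.340
pH = 5.84 − (-2.340) = 8.18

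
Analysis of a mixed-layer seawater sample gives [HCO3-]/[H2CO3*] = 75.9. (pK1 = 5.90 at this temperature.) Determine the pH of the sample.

pH = 7.78

From K1 = [H⁺][HCO3-]/[H2CO3*]:  pH = pK1 + log₁₀([HCO3-]/[H2CO3*])
log₁₀(75.9) = +1.880
pH = 5.90 + (+1.880) = 7.78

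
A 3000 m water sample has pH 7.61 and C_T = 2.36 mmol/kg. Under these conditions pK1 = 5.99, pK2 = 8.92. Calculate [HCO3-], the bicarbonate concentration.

α₁ = 1 / (1 + [H⁺]/K1 + K2/[H⁺]) = 1 / (1 + 10^-1.62 + 10^-1.31)
   = 1 / (1 + 0.023988 + 0.048978) = 1/1.0730 = 0.9320
[HCO3⁻] = α₁ × DIC = 0.9320 × 2.36 = 2.20 mmol/kg

[HCO3⁻] = 2.20 mmol/kg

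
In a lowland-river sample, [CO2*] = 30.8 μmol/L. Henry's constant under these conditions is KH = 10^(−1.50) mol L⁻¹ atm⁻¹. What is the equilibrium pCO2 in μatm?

KH = 10^(−1.50) = 3.162×10^-2 mol L⁻¹ atm⁻¹
pCO2 = [CO2*]/KH = 30.8×10^-6 / 3.162×10^-2 = 9.74×10^-4 atm = 974 μatm

pCO2 = 974 μatm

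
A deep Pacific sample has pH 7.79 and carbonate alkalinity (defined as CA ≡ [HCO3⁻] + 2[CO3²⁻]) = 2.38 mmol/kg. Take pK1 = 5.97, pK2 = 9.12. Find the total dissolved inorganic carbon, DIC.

DIC = 2.31 mmol/kg

CA = [HCO3⁻] + 2[CO3²⁻] = (α₁ + 2α₂)·DIC
At pH 7.79: [H⁺]/K1 = 10^-1.82 = 0.015136, K2/[H⁺] = 10^-1.33 = 0.046774
α₁ = 1/(1 + 0.015136 + 0.046774) = 1/1.0619 = 0.9417; α₂ = α₁·K2/[H⁺] = 0.04405
α₁ + 2α₂ = 1.0298
DIC = CA / (α₁ + 2α₂) = 2.38 / 1.0298 = 2.31 mmol/kg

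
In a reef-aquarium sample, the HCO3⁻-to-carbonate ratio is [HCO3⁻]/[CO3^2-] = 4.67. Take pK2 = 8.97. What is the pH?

pH = 8.30

From K2 = [H⁺][CO3^2-]/[HCO3⁻]:  pH = pK2 − log₁₀([HCO3⁻]/[CO3^2-])
log₁₀(4.67) = +0.669
pH = 8.97 − (+0.669) = 8.30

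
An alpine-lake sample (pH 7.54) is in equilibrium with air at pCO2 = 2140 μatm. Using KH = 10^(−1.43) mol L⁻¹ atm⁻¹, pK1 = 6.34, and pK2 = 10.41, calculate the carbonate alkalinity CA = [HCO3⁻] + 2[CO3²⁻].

CA = 1.26 mmol/L

[CO2*] = KH · pCO2 = 10^(−1.43) × 2140×10^-6 = 7.951×10^-5 mol/L
α₀ = 1/(1 + K1/[H⁺] + K1K2/[H⁺]²) = 1/(1 + 10^+1.20 + 10^-1.67) = 0.05928
DIC = [CO2*]/α₀ = 7.951×10^-5 / 0.05928 = 1.341 mmol/L
CA = (α₁ + 2α₂)·DIC = (0.9395 + 2×0.001267) × 1.341 = 1.26 mmol/L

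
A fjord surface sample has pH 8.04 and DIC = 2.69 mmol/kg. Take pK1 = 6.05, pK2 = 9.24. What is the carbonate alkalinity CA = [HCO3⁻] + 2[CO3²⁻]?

CA = 2.82 mmol/kg

CA = [HCO3⁻] + 2[CO3²⁻] = (α₁ + 2α₂)·DIC
At pH 8.04: [H⁺]/K1 = 10^-1.99 = 0.010233, K2/[H⁺] = 10^-1.20 = 0.063096
α₁ = 1/(1 + 0.010233 + 0.063096) = 1/1.0733 = 0.9317; α₂ = α₁·K2/[H⁺] = 0.05879
α₁ + 2α₂ = 1.0493
CA = 1.0493 × 2.69 = 2.82 mmol/kg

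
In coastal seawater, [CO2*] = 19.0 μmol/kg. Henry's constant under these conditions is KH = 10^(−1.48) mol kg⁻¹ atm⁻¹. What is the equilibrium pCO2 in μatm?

pCO2 = 574 μatm

KH = 10^(−1.48) = 3.311×10^-2 mol kg⁻¹ atm⁻¹
pCO2 = [CO2*]/KH = 19.0×10^-6 / 3.311×10^-2 = 5.74×10^-4 atm = 574 μatm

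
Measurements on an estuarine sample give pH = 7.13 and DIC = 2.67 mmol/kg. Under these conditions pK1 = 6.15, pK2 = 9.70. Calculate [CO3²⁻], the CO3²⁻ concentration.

α₂ = 1 / (1 + [H⁺]/K2 + [H⁺]²/(K1K2)) = 1 / (1 + 10^+2.57 + 10^+1.59)
   = 1 / (1 + 371.54 + 38.905) = 1/411.44 = 0.002430
[CO3²⁻] = α₂ × DIC = 0.002430 × 2.67 = 0.00649 mmol/kg = 6.49 μmol/kg

[CO3²⁻] = 6.49 μmol/kg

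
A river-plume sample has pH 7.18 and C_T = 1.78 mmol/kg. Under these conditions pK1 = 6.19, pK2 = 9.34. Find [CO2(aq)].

α₀ = 1 / (1 + K1/[H⁺] + K1K2/[H⁺]²) = 1 / (1 + 10^+0.99 + 10^-1.17)
   = 1 / (1 + 9.7724 + 0.067608) = 1/10.840 = 0.09225
[CO2*] = α₀ × DIC = 0.09225 × 1.78 = 0.164 mmol/kg

[CO2*] = 0.164 mmol/kg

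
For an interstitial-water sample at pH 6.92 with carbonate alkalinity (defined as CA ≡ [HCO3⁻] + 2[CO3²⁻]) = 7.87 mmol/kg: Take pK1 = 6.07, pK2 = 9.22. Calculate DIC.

CA = [HCO3⁻] + 2[CO3²⁻] = (α₁ + 2α₂)·DIC
At pH 6.92: [H⁺]/K1 = 10^-0.85 = 0.14125, K2/[H⁺] = 10^-2.30 = 0.0050119
α₁ = 1/(1 + 0.14125 + 0.0050119) = 1/1.1463 = 0.8724; α₂ = α₁·K2/[H⁺] = 0.004372
α₁ + 2α₂ = 0.8811
DIC = CA / (α₁ + 2α₂) = 7.87 / 0.8811 = 8.93 mmol/kg

DIC = 8.93 mmol/kg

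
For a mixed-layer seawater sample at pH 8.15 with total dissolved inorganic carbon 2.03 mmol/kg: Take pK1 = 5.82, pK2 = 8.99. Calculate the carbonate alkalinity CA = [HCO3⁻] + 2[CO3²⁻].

CA = 2.28 mmol/kg

CA = [HCO3⁻] + 2[CO3²⁻] = (α₁ + 2α₂)·DIC
At pH 8.15: [H⁺]/K1 = 10^-2.33 = 0.0046774, K2/[H⁺] = 10^-0.84 = 0.14454
α₁ = 1/(1 + 0.0046774 + 0.14454) = 1/1.1492 = 0.8702; α₂ = α₁·K2/[H⁺] = 0.1258
α₁ + 2α₂ = 1.1217
CA = 1.1217 × 2.03 = 2.28 mmol/kg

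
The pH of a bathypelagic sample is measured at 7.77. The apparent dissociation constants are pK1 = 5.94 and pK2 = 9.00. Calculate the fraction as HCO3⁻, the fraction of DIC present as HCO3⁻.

α₁ = 1 / (1 + [H⁺]/K1 + K2/[H⁺]) = 1 / (1 + 10^-1.83 + 10^-1.23)
   = 1 / (1 + 0.014791 + 0.058884) = 1/1.0737 = 0.9314

α₁ = 0.931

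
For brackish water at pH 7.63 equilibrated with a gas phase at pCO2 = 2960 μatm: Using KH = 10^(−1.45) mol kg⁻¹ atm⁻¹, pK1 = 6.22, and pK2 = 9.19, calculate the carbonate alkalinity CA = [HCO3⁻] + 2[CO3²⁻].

CA = 2.85 mmol/kg

[CO2*] = KH · pCO2 = 10^(−1.45) × 2960×10^-6 = 1.050×10^-4 mol/kg
α₀ = 1/(1 + K1/[H⁺] + K1K2/[H⁺]²) = 1/(1 + 10^+1.41 + 10^-0.15) = 0.03648
DIC = [CO2*]/α₀ = 1.050×10^-4 / 0.03648 = 2.879 mmol/kg
CA = (α₁ + 2α₂)·DIC = (0.9377 + 2×0.02583) × 2.879 = 2.85 mmol/kg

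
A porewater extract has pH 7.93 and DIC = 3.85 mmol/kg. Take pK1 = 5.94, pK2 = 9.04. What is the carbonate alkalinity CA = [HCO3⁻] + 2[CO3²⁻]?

CA = [HCO3⁻] + 2[CO3²⁻] = (α₁ + 2α₂)·DIC
At pH 7.93: [H⁺]/K1 = 10^-1.99 = 0.010233, K2/[H⁺] = 10^-1.11 = 0.077625
α₁ = 1/(1 + 0.010233 + 0.077625) = 1/1.0879 = 0.9192; α₂ = α₁·K2/[H⁺] = 0.07136
α₁ + 2α₂ = 1.0619
CA = 1.0619 × 3.85 = 4.09 mmol/kg

CA = 4.09 mmol/kg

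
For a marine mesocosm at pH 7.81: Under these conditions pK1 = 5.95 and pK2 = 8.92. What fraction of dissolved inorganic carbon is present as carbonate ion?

α₂ = 0.0711

α₂ = 1 / (1 + [H⁺]/K2 + [H⁺]²/(K1K2)) = 1 / (1 + 10^+1.11 + 10^-0.75)
   = 1 / (1 + 12.882 + 0.17783) = 1/14.060 = 0.07112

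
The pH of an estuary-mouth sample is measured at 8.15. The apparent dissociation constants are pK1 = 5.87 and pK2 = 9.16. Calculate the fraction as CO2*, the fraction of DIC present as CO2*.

α₀ = 1 / (1 + K1/[H⁺] + K1K2/[H⁺]²) = 1 / (1 + 10^+2.28 + 10^+1.27)
   = 1 / (1 + 190.55 + 18.621) = 1/210.17 = 0.004758

α₀ = 0.00476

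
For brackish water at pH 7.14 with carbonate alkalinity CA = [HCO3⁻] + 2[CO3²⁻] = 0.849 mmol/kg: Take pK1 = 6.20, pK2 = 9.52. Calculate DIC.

CA = [HCO3⁻] + 2[CO3²⁻] = (α₁ + 2α₂)·DIC
At pH 7.14: [H⁺]/K1 = 10^-0.94 = 0.11482, K2/[H⁺] = 10^-2.38 = 0.0041687
α₁ = 1/(1 + 0.11482 + 0.0041687) = 1/1.1190 = 0.8937; α₂ = α₁·K2/[H⁺] = 0.003725
α₁ + 2α₂ = 0.9011
DIC = CA / (α₁ + 2α₂) = 0.849 / 0.9011 = 0.942 mmol/kg

DIC = 0.942 mmol/kg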